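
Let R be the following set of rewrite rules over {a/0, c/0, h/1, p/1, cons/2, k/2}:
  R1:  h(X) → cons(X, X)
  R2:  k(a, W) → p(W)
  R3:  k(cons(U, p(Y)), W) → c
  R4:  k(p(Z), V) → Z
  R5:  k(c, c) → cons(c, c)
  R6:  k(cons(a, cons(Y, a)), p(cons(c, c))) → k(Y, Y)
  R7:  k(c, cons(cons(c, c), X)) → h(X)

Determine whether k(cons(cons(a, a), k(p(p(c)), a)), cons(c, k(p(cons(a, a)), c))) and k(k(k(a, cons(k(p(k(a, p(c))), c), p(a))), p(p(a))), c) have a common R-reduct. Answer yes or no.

Reduce t₁ = k(cons(cons(a, a), k(p(p(c)), a)), cons(c, k(p(cons(a, a)), c))):
1. k(cons(cons(a, a), k(p(p(c)), a)), cons(c, k(p(cons(a, a)), c)))  →  k(cons(cons(a, a), p(c)), cons(c, k(p(cons(a, a)), c)))   [R4 at 1.2]
2. k(cons(cons(a, a), p(c)), cons(c, k(p(cons(a, a)), c)))  →  c   [R3 at ε]

Reduce t₂ = k(k(k(a, cons(k(p(k(a, p(c))), c), p(a))), p(p(a))), c):
1. k(k(k(a, cons(k(p(k(a, p(c))), c), p(a))), p(p(a))), c)  →  k(k(p(cons(k(p(k(a, p(c))), c), p(a))), p(p(a))), c)   [R2 at 1.1]
2. k(k(p(cons(k(p(k(a, p(c))), c), p(a))), p(p(a))), c)  →  k(cons(k(p(k(a, p(c))), c), p(a)), c)   [R4 at 1]
3. k(cons(k(p(k(a, p(c))), c), p(a)), c)  →  c   [R3 at ε]

yes — NF(t₁) = c, NF(t₂) = c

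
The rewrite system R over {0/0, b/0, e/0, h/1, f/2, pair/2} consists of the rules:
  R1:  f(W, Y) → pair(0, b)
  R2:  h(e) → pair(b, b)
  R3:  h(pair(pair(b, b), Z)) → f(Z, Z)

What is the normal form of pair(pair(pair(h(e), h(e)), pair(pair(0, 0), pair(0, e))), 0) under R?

1. pair(pair(pair(h(e), h(e)), pair(pair(0, 0), pair(0, e))), 0)  →  pair(pair(pair(pair(b, b), h(e)), pair(pair(0, 0), pair(0, e))), 0)   [R2 at 1.1.1]
2. pair(pair(pair(pair(b, b), h(e)), pair(pair(0, 0), pair(0, e))), 0)  →  pair(pair(pair(pair(b, b), pair(b, b)), pair(pair(0, 0), pair(0, e))), 0)   [R2 at 1.1.2]

pair(pair(pair(pair(b, b), pair(b, b)), pair(pair(0, 0), pair(0, e))), 0)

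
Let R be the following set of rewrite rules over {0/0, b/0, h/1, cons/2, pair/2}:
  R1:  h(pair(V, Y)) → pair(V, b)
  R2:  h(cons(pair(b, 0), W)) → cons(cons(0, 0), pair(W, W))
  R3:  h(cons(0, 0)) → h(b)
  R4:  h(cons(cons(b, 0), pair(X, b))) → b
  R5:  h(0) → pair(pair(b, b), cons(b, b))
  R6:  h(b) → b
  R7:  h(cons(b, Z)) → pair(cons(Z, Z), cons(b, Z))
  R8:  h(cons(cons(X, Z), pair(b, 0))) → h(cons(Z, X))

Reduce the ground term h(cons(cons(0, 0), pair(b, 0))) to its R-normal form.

1. h(cons(cons(0, 0), pair(b, 0)))  →  h(cons(0, 0))   [R8 at ε]
2. h(cons(0, 0))  →  h(b)   [R3 at ε]
3. h(b)  →  b   [R6 at ε]

b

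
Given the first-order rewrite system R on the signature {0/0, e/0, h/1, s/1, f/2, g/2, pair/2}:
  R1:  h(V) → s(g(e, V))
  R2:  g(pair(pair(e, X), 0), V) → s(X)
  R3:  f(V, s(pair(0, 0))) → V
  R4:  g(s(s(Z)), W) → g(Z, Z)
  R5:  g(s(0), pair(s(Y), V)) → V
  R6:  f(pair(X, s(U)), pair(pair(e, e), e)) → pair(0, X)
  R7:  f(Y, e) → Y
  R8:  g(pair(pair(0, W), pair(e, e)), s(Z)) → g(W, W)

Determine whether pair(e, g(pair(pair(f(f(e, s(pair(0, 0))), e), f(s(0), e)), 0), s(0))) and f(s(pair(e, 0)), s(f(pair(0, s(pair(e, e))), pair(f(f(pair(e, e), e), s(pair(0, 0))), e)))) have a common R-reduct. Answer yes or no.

no — NF(t₁) = pair(e, s(s(0))), NF(t₂) = s(pair(e, 0))

Reduce t₁ = pair(e, g(pair(pair(f(f(e, s(pair(0, 0))), e), f(s(0), e)), 0), s(0))):
1. pair(e, g(pair(pair(f(f(e, s(pair(0, 0))), e), f(s(0), e)), 0), s(0)))  →  pair(e, g(pair(pair(f(e, s(pair(0, 0))), f(s(0), e)), 0), s(0)))   [R7 at 2.1.1.1]
2. pair(e, g(pair(pair(f(e, s(pair(0, 0))), f(s(0), e)), 0), s(0)))  →  pair(e, g(pair(pair(e, f(s(0), e)), 0), s(0)))   [R3 at 2.1.1.1]
3. pair(e, g(pair(pair(e, f(s(0), e)), 0), s(0)))  →  pair(e, s(f(s(0), e)))   [R2 at 2]
4. pair(e, s(f(s(0), e)))  →  pair(e, s(s(0)))   [R7 at 2.1]

Reduce t₂ = f(s(pair(e, 0)), s(f(pair(0, s(pair(e, e))), pair(f(f(pair(e, e), e), s(pair(0, 0))), e)))):
1. f(s(pair(e, 0)), s(f(pair(0, s(pair(e, e))), pair(f(f(pair(e, e), e), s(pair(0, 0))), e))))  →  f(s(pair(e, 0)), s(f(pair(0, s(pair(e, e))), pair(f(pair(e, e), e), e))))   [R3 at 2.1.2.1]
2. f(s(pair(e, 0)), s(f(pair(0, s(pair(e, e))), pair(f(pair(e, e), e), e))))  →  f(s(pair(e, 0)), s(f(pair(0, s(pair(e, e))), pair(pair(e, e), e))))   [R7 at 2.1.2.1]
3. f(s(pair(e, 0)), s(f(pair(0, s(pair(e, e))), pair(pair(e, e), e))))  →  f(s(pair(e, 0)), s(pair(0, 0)))   [R6 at 2.1]
4. f(s(pair(e, 0)), s(pair(0, 0)))  →  s(pair(e, 0))   [R3 at ε]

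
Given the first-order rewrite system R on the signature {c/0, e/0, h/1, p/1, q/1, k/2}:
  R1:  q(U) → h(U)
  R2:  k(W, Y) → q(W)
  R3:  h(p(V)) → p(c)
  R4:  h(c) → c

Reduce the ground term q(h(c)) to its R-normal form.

1. q(h(c))  →  h(h(c))   [R1 at ε]
2. h(h(c))  →  h(c)   [R4 at 1]
3. h(c)  →  c   [R4 at ε]

c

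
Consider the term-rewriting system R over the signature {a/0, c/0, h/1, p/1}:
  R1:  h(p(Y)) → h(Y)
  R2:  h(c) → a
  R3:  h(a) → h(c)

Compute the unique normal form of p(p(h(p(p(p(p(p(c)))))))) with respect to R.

p(p(a))

1. p(p(h(p(p(p(p(p(c))))))))  →  p(p(h(p(p(p(p(c)))))))   [R1 at 1.1]
2. p(p(h(p(p(p(p(c)))))))  →  p(p(h(p(p(p(c))))))   [R1 at 1.1]
3. p(p(h(p(p(p(c))))))  →  p(p(h(p(p(c)))))   [R1 at 1.1]
4. p(p(h(p(p(c)))))  →  p(p(h(p(c))))   [R1 at 1.1]
5. p(p(h(p(c))))  →  p(p(h(c)))   [R1 at 1.1]
6. p(p(h(c)))  →  p(p(a))   [R2 at 1.1]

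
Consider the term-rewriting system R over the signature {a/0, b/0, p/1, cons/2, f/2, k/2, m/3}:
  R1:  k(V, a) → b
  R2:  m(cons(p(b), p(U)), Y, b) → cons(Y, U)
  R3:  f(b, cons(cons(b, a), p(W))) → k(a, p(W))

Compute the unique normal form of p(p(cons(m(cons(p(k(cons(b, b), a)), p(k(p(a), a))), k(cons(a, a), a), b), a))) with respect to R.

p(p(cons(cons(b, b), a)))

1. p(p(cons(m(cons(p(k(cons(b, b), a)), p(k(p(a), a))), k(cons(a, a), a), b), a)))  →  p(p(cons(m(cons(p(b), p(k(p(a), a))), k(cons(a, a), a), b), a)))   [R1 at 1.1.1.1.1.1]
2. p(p(cons(m(cons(p(b), p(k(p(a), a))), k(cons(a, a), a), b), a)))  →  p(p(cons(cons(k(cons(a, a), a), k(p(a), a)), a)))   [R2 at 1.1.1]
3. p(p(cons(cons(k(cons(a, a), a), k(p(a), a)), a)))  →  p(p(cons(cons(b, k(p(a), a)), a)))   [R1 at 1.1.1.1]
4. p(p(cons(cons(b, k(p(a), a)), a)))  →  p(p(cons(cons(b, b), a)))   [R1 at 1.1.1.2]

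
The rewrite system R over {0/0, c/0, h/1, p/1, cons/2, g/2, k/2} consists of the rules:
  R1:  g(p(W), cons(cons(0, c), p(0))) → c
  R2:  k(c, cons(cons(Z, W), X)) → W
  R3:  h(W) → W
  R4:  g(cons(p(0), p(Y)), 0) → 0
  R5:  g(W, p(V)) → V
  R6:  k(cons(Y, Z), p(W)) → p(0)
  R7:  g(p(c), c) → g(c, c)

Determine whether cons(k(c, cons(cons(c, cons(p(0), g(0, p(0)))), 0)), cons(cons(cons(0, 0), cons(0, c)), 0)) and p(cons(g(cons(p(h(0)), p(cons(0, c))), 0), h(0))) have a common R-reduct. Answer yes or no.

no — NF(t₁) = cons(cons(p(0), 0), cons(cons(cons(0, 0), cons(0, c)), 0)), NF(t₂) = p(cons(0, 0))

Reduce t₁ = cons(k(c, cons(cons(c, cons(p(0), g(0, p(0)))), 0)), cons(cons(cons(0, 0), cons(0, c)), 0)):
1. cons(k(c, cons(cons(c, cons(p(0), g(0, p(0)))), 0)), cons(cons(cons(0, 0), cons(0, c)), 0))  →  cons(cons(p(0), g(0, p(0))), cons(cons(cons(0, 0), cons(0, c)), 0))   [R2 at 1]
2. cons(cons(p(0), g(0, p(0))), cons(cons(cons(0, 0), cons(0, c)), 0))  →  cons(cons(p(0), 0), cons(cons(cons(0, 0), cons(0, c)), 0))   [R5 at 1.2]

Reduce t₂ = p(cons(g(cons(p(h(0)), p(cons(0, c))), 0), h(0))):
1. p(cons(g(cons(p(h(0)), p(cons(0, c))), 0), h(0)))  →  p(cons(g(cons(p(0), p(cons(0, c))), 0), h(0)))   [R3 at 1.1.1.1.1]
2. p(cons(g(cons(p(0), p(cons(0, c))), 0), h(0)))  →  p(cons(0, h(0)))   [R4 at 1.1]
3. p(cons(0, h(0)))  →  p(cons(0, 0))   [R3 at 1.2]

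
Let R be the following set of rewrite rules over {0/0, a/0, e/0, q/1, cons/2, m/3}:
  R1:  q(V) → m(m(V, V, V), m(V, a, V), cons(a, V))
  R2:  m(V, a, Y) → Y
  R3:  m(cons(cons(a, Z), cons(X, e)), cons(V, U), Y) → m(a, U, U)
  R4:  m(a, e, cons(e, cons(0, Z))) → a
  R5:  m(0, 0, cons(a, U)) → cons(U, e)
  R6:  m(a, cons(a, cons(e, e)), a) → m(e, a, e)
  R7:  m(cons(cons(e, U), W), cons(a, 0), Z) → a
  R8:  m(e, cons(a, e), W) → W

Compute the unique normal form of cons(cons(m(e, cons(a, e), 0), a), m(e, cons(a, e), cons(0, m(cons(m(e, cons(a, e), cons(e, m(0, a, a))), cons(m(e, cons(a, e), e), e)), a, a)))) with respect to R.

1. cons(cons(m(e, cons(a, e), 0), a), m(e, cons(a, e), cons(0, m(cons(m(e, cons(a, e), cons(e, m(0, a, a))), cons(m(e, cons(a, e), e), e)), a, a))))  →  cons(cons(0, a), m(e, cons(a, e), cons(0, m(cons(m(e, cons(a, e), cons(e, m(0, a, a))), cons(m(e, cons(a, e), e), e)), a, a))))   [R8 at 1.1]
2. cons(cons(0, a), m(e, cons(a, e), cons(0, m(cons(m(e, cons(a, e), cons(e, m(0, a, a))), cons(m(e, cons(a, e), e), e)), a, a))))  →  cons(cons(0, a), cons(0, m(cons(m(e, cons(a, e), cons(e, m(0, a, a))), cons(m(e, cons(a, e), e), e)), a, a)))   [R8 at 2]
3. cons(cons(0, a), cons(0, m(cons(m(e, cons(a, e), cons(e, m(0, a, a))), cons(m(e, cons(a, e), e), e)), a, a)))  →  cons(cons(0, a), cons(0, a))   [R2 at 2.2]

cons(cons(0, a), cons(0, a))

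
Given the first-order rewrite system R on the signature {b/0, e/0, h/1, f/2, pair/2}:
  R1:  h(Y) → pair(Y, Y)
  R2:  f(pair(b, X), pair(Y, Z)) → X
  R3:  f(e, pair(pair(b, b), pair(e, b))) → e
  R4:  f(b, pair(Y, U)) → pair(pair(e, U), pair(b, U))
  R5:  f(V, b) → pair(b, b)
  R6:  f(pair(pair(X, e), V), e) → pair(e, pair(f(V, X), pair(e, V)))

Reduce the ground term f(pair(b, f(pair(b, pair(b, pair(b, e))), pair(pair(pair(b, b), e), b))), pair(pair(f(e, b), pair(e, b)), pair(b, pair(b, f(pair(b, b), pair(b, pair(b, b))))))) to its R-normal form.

1. f(pair(b, f(pair(b, pair(b, pair(b, e))), pair(pair(pair(b, b), e), b))), pair(pair(f(e, b), pair(e, b)), pair(b, pair(b, f(pair(b, b), pair(b, pair(b, b)))))))  →  f(pair(b, pair(b, pair(b, e))), pair(pair(pair(b, b), e), b))   [R2 at ε]
2. f(pair(b, pair(b, pair(b, e))), pair(pair(pair(b, b), e), b))  →  pair(b, pair(b, e))   [R2 at ε]

pair(b, pair(b, e))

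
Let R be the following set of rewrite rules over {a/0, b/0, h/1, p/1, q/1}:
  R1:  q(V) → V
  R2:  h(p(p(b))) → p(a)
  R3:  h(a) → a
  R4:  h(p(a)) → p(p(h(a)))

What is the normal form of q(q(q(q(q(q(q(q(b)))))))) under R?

1. q(q(q(q(q(q(q(q(b))))))))  →  q(q(q(q(q(q(q(b)))))))   [R1 at ε]
2. q(q(q(q(q(q(q(b)))))))  →  q(q(q(q(q(q(b))))))   [R1 at ε]
3. q(q(q(q(q(q(b))))))  →  q(q(q(q(q(b)))))   [R1 at ε]
4. q(q(q(q(q(b)))))  →  q(q(q(q(b))))   [R1 at ε]
5. q(q(q(q(b))))  →  q(q(q(b)))   [R1 at ε]
6. q(q(q(b)))  →  q(q(b))   [R1 at ε]
7. q(q(b))  →  q(b)   [R1 at ε]
8. q(b)  →  b   [R1 at ε]

b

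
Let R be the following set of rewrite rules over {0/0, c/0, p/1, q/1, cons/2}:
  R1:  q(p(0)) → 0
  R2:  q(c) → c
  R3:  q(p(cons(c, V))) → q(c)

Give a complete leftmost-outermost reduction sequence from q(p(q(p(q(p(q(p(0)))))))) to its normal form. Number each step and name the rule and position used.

1. q(p(q(p(q(p(q(p(0))))))))  →  q(p(q(p(q(p(0))))))   [R1 at 1.1.1.1.1.1]
2. q(p(q(p(q(p(0))))))  →  q(p(q(p(0))))   [R1 at 1.1.1.1]
3. q(p(q(p(0))))  →  q(p(0))   [R1 at 1.1]
4. q(p(0))  →  0   [R1 at ε]

0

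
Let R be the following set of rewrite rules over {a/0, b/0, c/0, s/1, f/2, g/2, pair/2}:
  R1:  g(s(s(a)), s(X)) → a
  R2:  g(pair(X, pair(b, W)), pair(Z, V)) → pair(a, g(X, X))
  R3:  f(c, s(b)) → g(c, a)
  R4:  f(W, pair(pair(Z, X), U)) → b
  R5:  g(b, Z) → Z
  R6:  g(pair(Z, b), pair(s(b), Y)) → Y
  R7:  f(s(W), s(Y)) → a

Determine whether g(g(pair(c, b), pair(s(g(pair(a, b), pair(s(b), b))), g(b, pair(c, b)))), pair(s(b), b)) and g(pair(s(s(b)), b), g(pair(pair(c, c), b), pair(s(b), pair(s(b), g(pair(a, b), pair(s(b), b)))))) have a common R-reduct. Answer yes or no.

Reduce t₁ = g(g(pair(c, b), pair(s(g(pair(a, b), pair(s(b), b))), g(b, pair(c, b)))), pair(s(b), b)):
1. g(g(pair(c, b), pair(s(g(pair(a, b), pair(s(b), b))), g(b, pair(c, b)))), pair(s(b), b))  →  g(g(pair(c, b), pair(s(b), g(b, pair(c, b)))), pair(s(b), b))   [R6 at 1.2.1.1]
2. g(g(pair(c, b), pair(s(b), g(b, pair(c, b)))), pair(s(b), b))  →  g(g(b, pair(c, b)), pair(s(b), b))   [R6 at 1]
3. g(g(b, pair(c, b)), pair(s(b), b))  →  g(pair(c, b), pair(s(b), b))   [R5 at 1]
4. g(pair(c, b), pair(s(b), b))  →  b   [R6 at ε]

Reduce t₂ = g(pair(s(s(b)), b), g(pair(pair(c, c), b), pair(s(b), pair(s(b), g(pair(a, b), pair(s(b), b)))))):
1. g(pair(s(s(b)), b), g(pair(pair(c, c), b), pair(s(b), pair(s(b), g(pair(a, b), pair(s(b), b))))))  →  g(pair(s(s(b)), b), pair(s(b), g(pair(a, b), pair(s(b), b))))   [R6 at 2]
2. g(pair(s(s(b)), b), pair(s(b), g(pair(a, b), pair(s(b), b))))  →  g(pair(a, b), pair(s(b), b))   [R6 at ε]
3. g(pair(a, b), pair(s(b), b))  →  b   [R6 at ε]

yes — NF(t₁) = b, NF(t₂) = b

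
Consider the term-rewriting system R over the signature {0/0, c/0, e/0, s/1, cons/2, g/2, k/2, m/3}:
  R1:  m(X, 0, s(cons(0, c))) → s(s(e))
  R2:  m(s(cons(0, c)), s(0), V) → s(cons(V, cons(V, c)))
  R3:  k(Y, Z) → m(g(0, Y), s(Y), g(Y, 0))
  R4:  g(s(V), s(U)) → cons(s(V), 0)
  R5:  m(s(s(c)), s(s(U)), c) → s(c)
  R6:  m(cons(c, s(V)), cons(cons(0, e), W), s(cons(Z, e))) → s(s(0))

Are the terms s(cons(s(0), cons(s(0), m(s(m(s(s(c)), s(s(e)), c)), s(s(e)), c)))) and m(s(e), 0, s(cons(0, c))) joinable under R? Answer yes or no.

no — NF(t₁) = s(cons(s(0), cons(s(0), s(c)))), NF(t₂) = s(s(e))

Reduce t₁ = s(cons(s(0), cons(s(0), m(s(m(s(s(c)), s(s(e)), c)), s(s(e)), c)))):
1. s(cons(s(0), cons(s(0), m(s(m(s(s(c)), s(s(e)), c)), s(s(e)), c))))  →  s(cons(s(0), cons(s(0), m(s(s(c)), s(s(e)), c))))   [R5 at 1.2.2.1.1]
2. s(cons(s(0), cons(s(0), m(s(s(c)), s(s(e)), c))))  →  s(cons(s(0), cons(s(0), s(c))))   [R5 at 1.2.2]

Reduce t₂ = m(s(e), 0, s(cons(0, c))):
1. m(s(e), 0, s(cons(0, c)))  →  s(s(e))   [R1 at ε]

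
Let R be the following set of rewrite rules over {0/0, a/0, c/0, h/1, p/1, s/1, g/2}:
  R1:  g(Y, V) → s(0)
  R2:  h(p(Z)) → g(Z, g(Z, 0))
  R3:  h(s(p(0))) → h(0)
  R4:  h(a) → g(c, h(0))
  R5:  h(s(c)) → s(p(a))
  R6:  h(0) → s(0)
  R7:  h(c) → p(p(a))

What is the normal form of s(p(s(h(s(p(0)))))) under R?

s(p(s(s(0))))

1. s(p(s(h(s(p(0))))))  →  s(p(s(h(0))))   [R3 at 1.1.1]
2. s(p(s(h(0))))  →  s(p(s(s(0))))   [R6 at 1.1.1]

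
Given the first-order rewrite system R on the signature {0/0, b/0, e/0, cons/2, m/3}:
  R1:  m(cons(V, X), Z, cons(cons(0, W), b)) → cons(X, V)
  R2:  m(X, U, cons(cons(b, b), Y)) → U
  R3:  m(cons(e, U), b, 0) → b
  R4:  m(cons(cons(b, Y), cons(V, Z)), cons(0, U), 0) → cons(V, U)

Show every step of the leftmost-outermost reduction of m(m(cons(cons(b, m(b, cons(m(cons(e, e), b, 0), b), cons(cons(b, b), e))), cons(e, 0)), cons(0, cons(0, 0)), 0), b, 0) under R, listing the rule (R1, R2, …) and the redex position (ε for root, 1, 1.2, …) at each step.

1. m(m(cons(cons(b, m(b, cons(m(cons(e, e), b, 0), b), cons(cons(b, b), e))), cons(e, 0)), cons(0, cons(0, 0)), 0), b, 0)  →  m(cons(e, cons(0, 0)), b, 0)   [R4 at 1]
2. m(cons(e, cons(0, 0)), b, 0)  →  b   [R3 at ε]

b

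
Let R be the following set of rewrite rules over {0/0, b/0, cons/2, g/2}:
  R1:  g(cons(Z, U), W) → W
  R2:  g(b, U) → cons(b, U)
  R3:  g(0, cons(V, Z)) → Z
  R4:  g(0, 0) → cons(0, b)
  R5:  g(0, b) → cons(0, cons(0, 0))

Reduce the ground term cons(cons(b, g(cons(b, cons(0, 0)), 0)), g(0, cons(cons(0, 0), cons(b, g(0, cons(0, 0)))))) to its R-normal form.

1. cons(cons(b, g(cons(b, cons(0, 0)), 0)), g(0, cons(cons(0, 0), cons(b, g(0, cons(0, 0))))))  →  cons(cons(b, 0), g(0, cons(cons(0, 0), cons(b, g(0, cons(0, 0))))))   [R1 at 1.2]
2. cons(cons(b, 0), g(0, cons(cons(0, 0), cons(b, g(0, cons(0, 0))))))  →  cons(cons(b, 0), cons(b, g(0, cons(0, 0))))   [R3 at 2]
3. cons(cons(b, 0), cons(b, g(0, cons(0, 0))))  →  cons(cons(b, 0), cons(b, 0))   [R3 at 2.2]

cons(cons(b, 0), cons(b, 0))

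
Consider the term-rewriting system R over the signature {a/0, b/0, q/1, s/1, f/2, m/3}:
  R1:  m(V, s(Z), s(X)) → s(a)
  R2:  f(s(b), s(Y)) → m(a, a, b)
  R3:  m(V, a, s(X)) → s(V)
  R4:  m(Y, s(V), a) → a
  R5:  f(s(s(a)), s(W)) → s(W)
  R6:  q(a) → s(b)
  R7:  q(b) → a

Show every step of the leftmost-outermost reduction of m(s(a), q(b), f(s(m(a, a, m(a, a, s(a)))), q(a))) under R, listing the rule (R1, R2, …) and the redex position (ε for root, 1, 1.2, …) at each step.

s(s(a))

1. m(s(a), q(b), f(s(m(a, a, m(a, a, s(a)))), q(a)))  →  m(s(a), a, f(s(m(a, a, m(a, a, s(a)))), q(a)))   [R7 at 2]
2. m(s(a), a, f(s(m(a, a, m(a, a, s(a)))), q(a)))  →  m(s(a), a, f(s(m(a, a, s(a))), q(a)))   [R3 at 3.1.1.3]
3. m(s(a), a, f(s(m(a, a, s(a))), q(a)))  →  m(s(a), a, f(s(s(a)), q(a)))   [R3 at 3.1.1]
4. m(s(a), a, f(s(s(a)), q(a)))  →  m(s(a), a, f(s(s(a)), s(b)))   [R6 at 3.2]
5. m(s(a), a, f(s(s(a)), s(b)))  →  m(s(a), a, s(b))   [R5 at 3]
6. m(s(a), a, s(b))  →  s(s(a))   [R3 at ε]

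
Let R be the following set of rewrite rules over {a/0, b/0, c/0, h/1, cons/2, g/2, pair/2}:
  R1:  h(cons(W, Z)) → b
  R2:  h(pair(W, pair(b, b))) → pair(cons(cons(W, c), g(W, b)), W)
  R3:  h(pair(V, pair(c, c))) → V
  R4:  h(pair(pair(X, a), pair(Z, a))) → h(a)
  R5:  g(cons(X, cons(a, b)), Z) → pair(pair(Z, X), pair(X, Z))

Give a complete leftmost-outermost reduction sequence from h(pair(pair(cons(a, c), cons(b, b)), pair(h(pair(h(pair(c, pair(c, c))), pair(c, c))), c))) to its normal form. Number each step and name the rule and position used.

pair(cons(a, c), cons(b, b))

1. h(pair(pair(cons(a, c), cons(b, b)), pair(h(pair(h(pair(c, pair(c, c))), pair(c, c))), c)))  →  h(pair(pair(cons(a, c), cons(b, b)), pair(h(pair(c, pair(c, c))), c)))   [R3 at 1.2.1]
2. h(pair(pair(cons(a, c), cons(b, b)), pair(h(pair(c, pair(c, c))), c)))  →  h(pair(pair(cons(a, c), cons(b, b)), pair(c, c)))   [R3 at 1.2.1]
3. h(pair(pair(cons(a, c), cons(b, b)), pair(c, c)))  →  pair(cons(a, c), cons(b, b))   [R3 at ε]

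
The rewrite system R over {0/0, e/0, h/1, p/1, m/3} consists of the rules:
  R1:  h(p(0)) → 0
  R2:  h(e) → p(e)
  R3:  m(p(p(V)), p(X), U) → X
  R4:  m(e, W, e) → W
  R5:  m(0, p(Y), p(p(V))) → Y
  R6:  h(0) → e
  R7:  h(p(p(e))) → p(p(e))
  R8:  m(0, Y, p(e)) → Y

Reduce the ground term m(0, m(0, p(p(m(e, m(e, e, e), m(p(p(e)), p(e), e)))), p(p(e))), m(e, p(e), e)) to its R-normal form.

1. m(0, m(0, p(p(m(e, m(e, e, e), m(p(p(e)), p(e), e)))), p(p(e))), m(e, p(e), e))  →  m(0, p(m(e, m(e, e, e), m(p(p(e)), p(e), e))), m(e, p(e), e))   [R5 at 2]
2. m(0, p(m(e, m(e, e, e), m(p(p(e)), p(e), e))), m(e, p(e), e))  →  m(0, p(m(e, e, m(p(p(e)), p(e), e))), m(e, p(e), e))   [R4 at 2.1.2]
3. m(0, p(m(e, e, m(p(p(e)), p(e), e))), m(e, p(e), e))  →  m(0, p(m(e, e, e)), m(e, p(e), e))   [R3 at 2.1.3]
4. m(0, p(m(e, e, e)), m(e, p(e), e))  →  m(0, p(e), m(e, p(e), e))   [R4 at 2.1]
5. m(0, p(e), m(e, p(e), e))  →  m(0, p(e), p(e))   [R4 at 3]
6. m(0, p(e), p(e))  →  p(e)   [R8 at ε]

p(e)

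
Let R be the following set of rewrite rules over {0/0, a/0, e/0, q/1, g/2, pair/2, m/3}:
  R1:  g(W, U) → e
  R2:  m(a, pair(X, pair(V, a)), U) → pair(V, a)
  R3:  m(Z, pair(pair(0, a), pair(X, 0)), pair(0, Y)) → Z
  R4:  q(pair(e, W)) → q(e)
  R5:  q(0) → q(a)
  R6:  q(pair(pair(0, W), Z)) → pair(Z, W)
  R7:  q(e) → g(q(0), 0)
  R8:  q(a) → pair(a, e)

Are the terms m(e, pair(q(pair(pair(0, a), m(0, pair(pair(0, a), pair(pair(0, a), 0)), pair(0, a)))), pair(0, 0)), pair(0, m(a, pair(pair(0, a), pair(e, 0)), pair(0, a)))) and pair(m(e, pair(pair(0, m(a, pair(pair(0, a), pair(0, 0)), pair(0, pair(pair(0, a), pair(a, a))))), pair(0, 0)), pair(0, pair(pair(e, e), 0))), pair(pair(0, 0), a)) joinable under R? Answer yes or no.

no — NF(t₁) = e, NF(t₂) = pair(e, pair(pair(0, 0), a))

Reduce t₁ = m(e, pair(q(pair(pair(0, a), m(0, pair(pair(0, a), pair(pair(0, a), 0)), pair(0, a)))), pair(0, 0)), pair(0, m(a, pair(pair(0, a), pair(e, 0)), pair(0, a)))):
1. m(e, pair(q(pair(pair(0, a), m(0, pair(pair(0, a), pair(pair(0, a), 0)), pair(0, a)))), pair(0, 0)), pair(0, m(a, pair(pair(0, a), pair(e, 0)), pair(0, a))))  →  m(e, pair(pair(m(0, pair(pair(0, a), pair(pair(0, a), 0)), pair(0, a)), a), pair(0, 0)), pair(0, m(a, pair(pair(0, a), pair(e, 0)), pair(0, a))))   [R6 at 2.1]
2. m(e, pair(pair(m(0, pair(pair(0, a), pair(pair(0, a), 0)), pair(0, a)), a), pair(0, 0)), pair(0, m(a, pair(pair(0, a), pair(e, 0)), pair(0, a))))  →  m(e, pair(pair(0, a), pair(0, 0)), pair(0, m(a, pair(pair(0, a), pair(e, 0)), pair(0, a))))   [R3 at 2.1.1]
3. m(e, pair(pair(0, a), pair(0, 0)), pair(0, m(a, pair(pair(0, a), pair(e, 0)), pair(0, a))))  →  e   [R3 at ε]

Reduce t₂ = pair(m(e, pair(pair(0, m(a, pair(pair(0, a), pair(0, 0)), pair(0, pair(pair(0, a), pair(a, a))))), pair(0, 0)), pair(0, pair(pair(e, e), 0))), pair(pair(0, 0), a)):
1. pair(m(e, pair(pair(0, m(a, pair(pair(0, a), pair(0, 0)), pair(0, pair(pair(0, a), pair(a, a))))), pair(0, 0)), pair(0, pair(pair(e, e), 0))), pair(pair(0, 0), a))  →  pair(m(e, pair(pair(0, a), pair(0, 0)), pair(0, pair(pair(e, e), 0))), pair(pair(0, 0), a))   [R3 at 1.2.1.2]
2. pair(m(e, pair(pair(0, a), pair(0, 0)), pair(0, pair(pair(e, e), 0))), pair(pair(0, 0), a))  →  pair(e, pair(pair(0, 0), a))   [R3 at 1]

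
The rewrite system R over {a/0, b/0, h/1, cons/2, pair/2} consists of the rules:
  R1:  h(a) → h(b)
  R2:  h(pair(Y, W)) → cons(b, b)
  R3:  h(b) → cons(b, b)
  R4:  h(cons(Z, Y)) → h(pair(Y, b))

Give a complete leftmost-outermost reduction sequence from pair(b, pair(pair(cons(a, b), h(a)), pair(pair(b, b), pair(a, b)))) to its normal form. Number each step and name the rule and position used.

pair(b, pair(pair(cons(a, b), cons(b, b)), pair(pair(b, b), pair(a, b))))

1. pair(b, pair(pair(cons(a, b), h(a)), pair(pair(b, b), pair(a, b))))  →  pair(b, pair(pair(cons(a, b), h(b)), pair(pair(b, b), pair(a, b))))   [R1 at 2.1.2]
2. pair(b, pair(pair(cons(a, b), h(b)), pair(pair(b, b), pair(a, b))))  →  pair(b, pair(pair(cons(a, b), cons(b, b)), pair(pair(b, b), pair(a, b))))   [R3 at 2.1.2]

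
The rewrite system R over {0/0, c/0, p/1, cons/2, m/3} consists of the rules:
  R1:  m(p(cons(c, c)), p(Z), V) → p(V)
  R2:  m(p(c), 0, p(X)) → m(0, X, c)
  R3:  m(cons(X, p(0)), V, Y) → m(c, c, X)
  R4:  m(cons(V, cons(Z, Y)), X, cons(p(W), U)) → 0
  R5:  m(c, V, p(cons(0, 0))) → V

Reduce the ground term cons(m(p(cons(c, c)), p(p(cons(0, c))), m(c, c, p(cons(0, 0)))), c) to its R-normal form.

1. cons(m(p(cons(c, c)), p(p(cons(0, c))), m(c, c, p(cons(0, 0)))), c)  →  cons(p(m(c, c, p(cons(0, 0)))), c)   [R1 at 1]
2. cons(p(m(c, c, p(cons(0, 0)))), c)  →  cons(p(c), c)   [R5 at 1.1]

cons(p(c), c)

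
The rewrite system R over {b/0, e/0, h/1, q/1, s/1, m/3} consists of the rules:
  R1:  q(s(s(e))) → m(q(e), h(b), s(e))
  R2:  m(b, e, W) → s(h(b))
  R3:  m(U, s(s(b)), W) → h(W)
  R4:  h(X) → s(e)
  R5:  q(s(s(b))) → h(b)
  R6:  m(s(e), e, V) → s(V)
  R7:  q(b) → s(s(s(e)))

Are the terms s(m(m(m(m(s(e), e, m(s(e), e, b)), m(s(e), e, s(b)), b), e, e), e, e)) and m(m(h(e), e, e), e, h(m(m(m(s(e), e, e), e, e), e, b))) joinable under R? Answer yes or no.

Reduce t₁ = s(m(m(m(m(s(e), e, m(s(e), e, b)), m(s(e), e, s(b)), b), e, e), e, e)):
1. s(m(m(m(m(s(e), e, m(s(e), e, b)), m(s(e), e, s(b)), b), e, e), e, e))  →  s(m(m(m(s(m(s(e), e, b)), m(s(e), e, s(b)), b), e, e), e, e))   [R6 at 1.1.1.1]
2. s(m(m(m(s(m(s(e), e, b)), m(s(e), e, s(b)), b), e, e), e, e))  →  s(m(m(m(s(s(b)), m(s(e), e, s(b)), b), e, e), e, e))   [R6 at 1.1.1.1.1]
3. s(m(m(m(s(s(b)), m(s(e), e, s(b)), b), e, e), e, e))  →  s(m(m(m(s(s(b)), s(s(b)), b), e, e), e, e))   [R6 at 1.1.1.2]
4. s(m(m(m(s(s(b)), s(s(b)), b), e, e), e, e))  →  s(m(m(h(b), e, e), e, e))   [R3 at 1.1.1]
5. s(m(m(h(b), e, e), e, e))  →  s(m(m(s(e), e, e), e, e))   [R4 at 1.1.1]
6. s(m(m(s(e), e, e), e, e))  →  s(m(s(e), e, e))   [R6 at 1.1]
7. s(m(s(e), e, e))  →  s(s(e))   [R6 at 1]

Reduce t₂ = m(m(h(e), e, e), e, h(m(m(m(s(e), e, e), e, e), e, b))):
1. m(m(h(e), e, e), e, h(m(m(m(s(e), e, e), e, e), e, b)))  →  m(m(s(e), e, e), e, h(m(m(m(s(e), e, e), e, e), e, b)))   [R4 at 1.1]
2. m(m(s(e), e, e), e, h(m(m(m(s(e), e, e), e, e), e, b)))  →  m(s(e), e, h(m(m(m(s(e), e, e), e, e), e, b)))   [R6 at 1]
3. m(s(e), e, h(m(m(m(s(e), e, e), e, e), e, b)))  →  s(h(m(m(m(s(e), e, e), e, e), e, b)))   [R6 at ε]
4. s(h(m(m(m(s(e), e, e), e, e), e, b)))  →  s(s(e))   [R4 at 1]

yes — NF(t₁) = s(s(e)), NF(t₂) = s(s(e))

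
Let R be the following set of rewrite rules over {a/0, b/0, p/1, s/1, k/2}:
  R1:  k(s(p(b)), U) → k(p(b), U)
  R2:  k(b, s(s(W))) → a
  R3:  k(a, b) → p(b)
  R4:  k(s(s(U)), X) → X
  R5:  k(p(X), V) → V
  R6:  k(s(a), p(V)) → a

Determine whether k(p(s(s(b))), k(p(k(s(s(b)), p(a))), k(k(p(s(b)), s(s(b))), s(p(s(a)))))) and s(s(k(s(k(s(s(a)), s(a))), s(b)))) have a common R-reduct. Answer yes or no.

Reduce t₁ = k(p(s(s(b))), k(p(k(s(s(b)), p(a))), k(k(p(s(b)), s(s(b))), s(p(s(a)))))):
1. k(p(s(s(b))), k(p(k(s(s(b)), p(a))), k(k(p(s(b)), s(s(b))), s(p(s(a))))))  →  k(p(k(s(s(b)), p(a))), k(k(p(s(b)), s(s(b))), s(p(s(a)))))   [R5 at ε]
2. k(p(k(s(s(b)), p(a))), k(k(p(s(b)), s(s(b))), s(p(s(a)))))  →  k(k(p(s(b)), s(s(b))), s(p(s(a))))   [R5 at ε]
3. k(k(p(s(b)), s(s(b))), s(p(s(a))))  →  k(s(s(b)), s(p(s(a))))   [R5 at 1]
4. k(s(s(b)), s(p(s(a))))  →  s(p(s(a)))   [R4 at ε]

Reduce t₂ = s(s(k(s(k(s(s(a)), s(a))), s(b)))):
1. s(s(k(s(k(s(s(a)), s(a))), s(b))))  →  s(s(k(s(s(a)), s(b))))   [R4 at 1.1.1.1]
2. s(s(k(s(s(a)), s(b))))  →  s(s(s(b)))   [R4 at 1.1]

no — NF(t₁) = s(p(s(a))), NF(t₂) = s(s(s(b)))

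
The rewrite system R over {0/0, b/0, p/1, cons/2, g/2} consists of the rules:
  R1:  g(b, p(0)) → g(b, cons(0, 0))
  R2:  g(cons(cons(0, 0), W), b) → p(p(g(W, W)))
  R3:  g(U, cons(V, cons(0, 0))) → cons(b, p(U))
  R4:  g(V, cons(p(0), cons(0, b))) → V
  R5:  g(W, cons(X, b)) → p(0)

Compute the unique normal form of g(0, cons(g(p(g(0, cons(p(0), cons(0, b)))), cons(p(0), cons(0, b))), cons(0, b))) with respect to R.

1. g(0, cons(g(p(g(0, cons(p(0), cons(0, b)))), cons(p(0), cons(0, b))), cons(0, b)))  →  g(0, cons(p(g(0, cons(p(0), cons(0, b)))), cons(0, b)))   [R4 at 2.1]
2. g(0, cons(p(g(0, cons(p(0), cons(0, b)))), cons(0, b)))  →  g(0, cons(p(0), cons(0, b)))   [R4 at 2.1.1]
3. g(0, cons(p(0), cons(0, b)))  →  0   [R4 at ε]

0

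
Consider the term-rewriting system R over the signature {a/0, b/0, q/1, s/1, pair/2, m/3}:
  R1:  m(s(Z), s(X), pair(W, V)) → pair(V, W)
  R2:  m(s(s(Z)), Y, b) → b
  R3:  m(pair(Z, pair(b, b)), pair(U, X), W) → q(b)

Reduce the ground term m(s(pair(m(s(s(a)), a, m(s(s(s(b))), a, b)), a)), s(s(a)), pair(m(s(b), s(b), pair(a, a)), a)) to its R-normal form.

1. m(s(pair(m(s(s(a)), a, m(s(s(s(b))), a, b)), a)), s(s(a)), pair(m(s(b), s(b), pair(a, a)), a))  →  pair(a, m(s(b), s(b), pair(a, a)))   [R1 at ε]
2. pair(a, m(s(b), s(b), pair(a, a)))  →  pair(a, pair(a, a))   [R1 at 2]

pair(a, pair(a, a))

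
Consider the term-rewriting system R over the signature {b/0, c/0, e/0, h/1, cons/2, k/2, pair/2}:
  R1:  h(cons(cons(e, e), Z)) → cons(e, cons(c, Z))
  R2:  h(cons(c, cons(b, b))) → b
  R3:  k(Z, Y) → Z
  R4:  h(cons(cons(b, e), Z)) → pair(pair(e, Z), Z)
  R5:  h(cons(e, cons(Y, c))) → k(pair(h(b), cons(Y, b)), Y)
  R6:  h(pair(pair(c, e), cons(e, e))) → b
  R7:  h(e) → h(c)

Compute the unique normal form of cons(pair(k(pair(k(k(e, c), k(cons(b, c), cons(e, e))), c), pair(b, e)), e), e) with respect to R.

1. cons(pair(k(pair(k(k(e, c), k(cons(b, c), cons(e, e))), c), pair(b, e)), e), e)  →  cons(pair(pair(k(k(e, c), k(cons(b, c), cons(e, e))), c), e), e)   [R3 at 1.1]
2. cons(pair(pair(k(k(e, c), k(cons(b, c), cons(e, e))), c), e), e)  →  cons(pair(pair(k(e, c), c), e), e)   [R3 at 1.1.1]
3. cons(pair(pair(k(e, c), c), e), e)  →  cons(pair(pair(e, c), e), e)   [R3 at 1.1.1]

cons(pair(pair(e, c), e), e)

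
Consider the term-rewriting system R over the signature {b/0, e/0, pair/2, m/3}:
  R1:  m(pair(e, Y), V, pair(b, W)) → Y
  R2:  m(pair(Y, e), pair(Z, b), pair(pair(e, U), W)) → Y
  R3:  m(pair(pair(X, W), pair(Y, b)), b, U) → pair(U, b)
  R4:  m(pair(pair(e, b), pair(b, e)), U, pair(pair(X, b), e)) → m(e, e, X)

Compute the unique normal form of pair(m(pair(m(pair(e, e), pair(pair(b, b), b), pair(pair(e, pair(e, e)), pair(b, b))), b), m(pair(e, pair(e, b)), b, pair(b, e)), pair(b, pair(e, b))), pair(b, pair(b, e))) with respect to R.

pair(b, pair(b, pair(b, e)))

1. pair(m(pair(m(pair(e, e), pair(pair(b, b), b), pair(pair(e, pair(e, e)), pair(b, b))), b), m(pair(e, pair(e, b)), b, pair(b, e)), pair(b, pair(e, b))), pair(b, pair(b, e)))  →  pair(m(pair(e, b), m(pair(e, pair(e, b)), b, pair(b, e)), pair(b, pair(e, b))), pair(b, pair(b, e)))   [R2 at 1.1.1]
2. pair(m(pair(e, b), m(pair(e, pair(e, b)), b, pair(b, e)), pair(b, pair(e, b))), pair(b, pair(b, e)))  →  pair(b, pair(b, pair(b, e)))   [R1 at 1]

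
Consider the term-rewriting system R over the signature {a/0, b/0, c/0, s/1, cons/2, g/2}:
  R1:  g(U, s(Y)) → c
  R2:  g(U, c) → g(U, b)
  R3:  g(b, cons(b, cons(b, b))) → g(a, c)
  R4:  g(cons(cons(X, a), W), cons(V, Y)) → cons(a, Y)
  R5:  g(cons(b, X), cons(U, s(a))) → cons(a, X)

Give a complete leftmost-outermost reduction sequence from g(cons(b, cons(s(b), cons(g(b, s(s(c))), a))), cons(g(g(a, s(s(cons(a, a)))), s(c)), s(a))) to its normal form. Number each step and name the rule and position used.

1. g(cons(b, cons(s(b), cons(g(b, s(s(c))), a))), cons(g(g(a, s(s(cons(a, a)))), s(c)), s(a)))  →  cons(a, cons(s(b), cons(g(b, s(s(c))), a)))   [R5 at ε]
2. cons(a, cons(s(b), cons(g(b, s(s(c))), a)))  →  cons(a, cons(s(b), cons(c, a)))   [R1 at 2.2.1]

cons(a, cons(s(b), cons(c, a)))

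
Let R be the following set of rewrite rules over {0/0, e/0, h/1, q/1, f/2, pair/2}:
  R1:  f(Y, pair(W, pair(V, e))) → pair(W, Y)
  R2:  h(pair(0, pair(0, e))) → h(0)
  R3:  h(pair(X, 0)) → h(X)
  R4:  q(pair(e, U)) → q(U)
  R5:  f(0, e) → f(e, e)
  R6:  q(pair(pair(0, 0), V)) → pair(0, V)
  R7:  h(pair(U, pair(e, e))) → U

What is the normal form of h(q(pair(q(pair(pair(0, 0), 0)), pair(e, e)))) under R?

0

1. h(q(pair(q(pair(pair(0, 0), 0)), pair(e, e))))  →  h(q(pair(pair(0, 0), pair(e, e))))   [R6 at 1.1.1]
2. h(q(pair(pair(0, 0), pair(e, e))))  →  h(pair(0, pair(e, e)))   [R6 at 1]
3. h(pair(0, pair(e, e)))  →  0   [R7 at ε]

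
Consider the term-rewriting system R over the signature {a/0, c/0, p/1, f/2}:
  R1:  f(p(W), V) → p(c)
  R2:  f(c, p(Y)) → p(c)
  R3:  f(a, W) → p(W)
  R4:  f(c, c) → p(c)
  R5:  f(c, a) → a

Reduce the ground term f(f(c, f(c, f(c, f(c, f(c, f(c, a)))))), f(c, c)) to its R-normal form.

1. f(f(c, f(c, f(c, f(c, f(c, f(c, a)))))), f(c, c))  →  f(f(c, f(c, f(c, f(c, f(c, a))))), f(c, c))   [R5 at 1.2.2.2.2.2]
2. f(f(c, f(c, f(c, f(c, f(c, a))))), f(c, c))  →  f(f(c, f(c, f(c, f(c, a)))), f(c, c))   [R5 at 1.2.2.2.2]
3. f(f(c, f(c, f(c, f(c, a)))), f(c, c))  →  f(f(c, f(c, f(c, a))), f(c, c))   [R5 at 1.2.2.2]
4. f(f(c, f(c, f(c, a))), f(c, c))  →  f(f(c, f(c, a)), f(c, c))   [R5 at 1.2.2]
5. f(f(c, f(c, a)), f(c, c))  →  f(f(c, a), f(c, c))   [R5 at 1.2]
6. f(f(c, a), f(c, c))  →  f(a, f(c, c))   [R5 at 1]
7. f(a, f(c, c))  →  p(f(c, c))   [R3 at ε]
8. p(f(c, c))  →  p(p(c))   [R4 at 1]

p(p(c))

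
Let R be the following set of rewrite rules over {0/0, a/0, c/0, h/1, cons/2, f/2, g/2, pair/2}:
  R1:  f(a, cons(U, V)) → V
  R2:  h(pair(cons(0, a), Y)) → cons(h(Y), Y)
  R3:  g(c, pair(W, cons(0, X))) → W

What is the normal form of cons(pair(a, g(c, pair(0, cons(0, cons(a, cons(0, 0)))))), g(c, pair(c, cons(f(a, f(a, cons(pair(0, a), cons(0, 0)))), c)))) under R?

1. cons(pair(a, g(c, pair(0, cons(0, cons(a, cons(0, 0)))))), g(c, pair(c, cons(f(a, f(a, cons(pair(0, a), cons(0, 0)))), c))))  →  cons(pair(a, 0), g(c, pair(c, cons(f(a, f(a, cons(pair(0, a), cons(0, 0)))), c))))   [R3 at 1.2]
2. cons(pair(a, 0), g(c, pair(c, cons(f(a, f(a, cons(pair(0, a), cons(0, 0)))), c))))  →  cons(pair(a, 0), g(c, pair(c, cons(f(a, cons(0, 0)), c))))   [R1 at 2.2.2.1.2]
3. cons(pair(a, 0), g(c, pair(c, cons(f(a, cons(0, 0)), c))))  →  cons(pair(a, 0), g(c, pair(c, cons(0, c))))   [R1 at 2.2.2.1]
4. cons(pair(a, 0), g(c, pair(c, cons(0, c))))  →  cons(pair(a, 0), c)   [R3 at 2]

cons(pair(a, 0), c)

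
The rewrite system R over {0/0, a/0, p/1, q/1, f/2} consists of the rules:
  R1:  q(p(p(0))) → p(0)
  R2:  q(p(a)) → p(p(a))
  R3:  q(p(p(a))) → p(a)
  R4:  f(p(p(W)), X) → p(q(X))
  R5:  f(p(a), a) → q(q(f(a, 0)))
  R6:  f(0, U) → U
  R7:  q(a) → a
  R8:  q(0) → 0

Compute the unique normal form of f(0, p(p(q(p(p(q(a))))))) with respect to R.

p(p(p(a)))

1. f(0, p(p(q(p(p(q(a)))))))  →  p(p(q(p(p(q(a))))))   [R6 at ε]
2. p(p(q(p(p(q(a))))))  →  p(p(q(p(p(a)))))   [R7 at 1.1.1.1.1]
3. p(p(q(p(p(a)))))  →  p(p(p(a)))   [R3 at 1.1]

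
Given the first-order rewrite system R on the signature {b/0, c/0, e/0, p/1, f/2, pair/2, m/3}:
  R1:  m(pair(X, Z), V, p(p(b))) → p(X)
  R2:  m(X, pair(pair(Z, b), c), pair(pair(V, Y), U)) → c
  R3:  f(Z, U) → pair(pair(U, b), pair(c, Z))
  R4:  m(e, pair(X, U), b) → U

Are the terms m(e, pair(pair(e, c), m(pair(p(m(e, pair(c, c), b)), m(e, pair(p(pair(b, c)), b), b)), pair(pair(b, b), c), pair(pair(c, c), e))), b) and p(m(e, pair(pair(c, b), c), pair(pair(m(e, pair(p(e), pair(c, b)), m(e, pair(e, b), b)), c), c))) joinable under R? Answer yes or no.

no — NF(t₁) = c, NF(t₂) = p(c)

Reduce t₁ = m(e, pair(pair(e, c), m(pair(p(m(e, pair(c, c), b)), m(e, pair(p(pair(b, c)), b), b)), pair(pair(b, b), c), pair(pair(c, c), e))), b):
1. m(e, pair(pair(e, c), m(pair(p(m(e, pair(c, c), b)), m(e, pair(p(pair(b, c)), b), b)), pair(pair(b, b), c), pair(pair(c, c), e))), b)  →  m(pair(p(m(e, pair(c, c), b)), m(e, pair(p(pair(b, c)), b), b)), pair(pair(b, b), c), pair(pair(c, c), e))   [R4 at ε]
2. m(pair(p(m(e, pair(c, c), b)), m(e, pair(p(pair(b, c)), b), b)), pair(pair(b, b), c), pair(pair(c, c), e))  →  c   [R2 at ε]

Reduce t₂ = p(m(e, pair(pair(c, b), c), pair(pair(m(e, pair(p(e), pair(c, b)), m(e, pair(e, b), b)), c), c))):
1. p(m(e, pair(pair(c, b), c), pair(pair(m(e, pair(p(e), pair(c, b)), m(e, pair(e, b), b)), c), c)))  →  p(c)   [R2 at 1]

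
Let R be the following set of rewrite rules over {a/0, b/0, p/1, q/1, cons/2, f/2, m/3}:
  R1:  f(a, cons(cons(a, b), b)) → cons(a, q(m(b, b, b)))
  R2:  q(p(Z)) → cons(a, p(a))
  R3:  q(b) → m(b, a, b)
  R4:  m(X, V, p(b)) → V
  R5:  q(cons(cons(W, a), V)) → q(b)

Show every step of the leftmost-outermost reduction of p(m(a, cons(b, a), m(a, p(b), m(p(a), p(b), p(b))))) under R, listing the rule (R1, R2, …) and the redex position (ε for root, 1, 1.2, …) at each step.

1. p(m(a, cons(b, a), m(a, p(b), m(p(a), p(b), p(b)))))  →  p(m(a, cons(b, a), m(a, p(b), p(b))))   [R4 at 1.3.3]
2. p(m(a, cons(b, a), m(a, p(b), p(b))))  →  p(m(a, cons(b, a), p(b)))   [R4 at 1.3]
3. p(m(a, cons(b, a), p(b)))  →  p(cons(b, a))   [R4 at 1]

p(cons(b, a))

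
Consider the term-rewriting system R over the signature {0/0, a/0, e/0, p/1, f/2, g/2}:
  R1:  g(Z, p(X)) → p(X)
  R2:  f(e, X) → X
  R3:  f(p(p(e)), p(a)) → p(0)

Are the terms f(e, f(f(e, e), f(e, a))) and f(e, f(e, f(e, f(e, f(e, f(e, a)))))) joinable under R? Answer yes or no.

yes — NF(t₁) = a, NF(t₂) = a

Reduce t₁ = f(e, f(f(e, e), f(e, a))):
1. f(e, f(f(e, e), f(e, a)))  →  f(f(e, e), f(e, a))   [R2 at ε]
2. f(f(e, e), f(e, a))  →  f(e, f(e, a))   [R2 at 1]
3. f(e, f(e, a))  →  f(e, a)   [R2 at ε]
4. f(e, a)  →  a   [R2 at ε]

Reduce t₂ = f(e, f(e, f(e, f(e, f(e, f(e, a)))))):
1. f(e, f(e, f(e, f(e, f(e, f(e, a))))))  →  f(e, f(e, f(e, f(e, f(e, a)))))   [R2 at ε]
2. f(e, f(e, f(e, f(e, f(e, a)))))  →  f(e, f(e, f(e, f(e, a))))   [R2 at ε]
3. f(e, f(e, f(e, f(e, a))))  →  f(e, f(e, f(e, a)))   [R2 at ε]
4. f(e, f(e, f(e, a)))  →  f(e, f(e, a))   [R2 at ε]
5. f(e, f(e, a))  →  f(e, a)   [R2 at ε]
6. f(e, a)  →  a   [R2 at ε]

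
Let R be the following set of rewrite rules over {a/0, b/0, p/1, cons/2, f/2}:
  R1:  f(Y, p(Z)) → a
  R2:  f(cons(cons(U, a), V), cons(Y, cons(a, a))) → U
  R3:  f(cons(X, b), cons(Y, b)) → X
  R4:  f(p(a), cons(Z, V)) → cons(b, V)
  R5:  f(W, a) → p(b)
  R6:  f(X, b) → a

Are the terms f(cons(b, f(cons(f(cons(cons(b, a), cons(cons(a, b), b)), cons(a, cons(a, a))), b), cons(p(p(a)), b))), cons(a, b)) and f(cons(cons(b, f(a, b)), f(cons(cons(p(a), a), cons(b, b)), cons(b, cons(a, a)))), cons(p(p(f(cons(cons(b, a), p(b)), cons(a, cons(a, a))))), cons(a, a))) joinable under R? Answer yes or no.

Reduce t₁ = f(cons(b, f(cons(f(cons(cons(b, a), cons(cons(a, b), b)), cons(a, cons(a, a))), b), cons(p(p(a)), b))), cons(a, b)):
1. f(cons(b, f(cons(f(cons(cons(b, a), cons(cons(a, b), b)), cons(a, cons(a, a))), b), cons(p(p(a)), b))), cons(a, b))  →  f(cons(b, f(cons(cons(b, a), cons(cons(a, b), b)), cons(a, cons(a, a)))), cons(a, b))   [R3 at 1.2]
2. f(cons(b, f(cons(cons(b, a), cons(cons(a, b), b)), cons(a, cons(a, a)))), cons(a, b))  →  f(cons(b, b), cons(a, b))   [R2 at 1.2]
3. f(cons(b, b), cons(a, b))  →  b   [R3 at ε]

Reduce t₂ = f(cons(cons(b, f(a, b)), f(cons(cons(p(a), a), cons(b, b)), cons(b, cons(a, a)))), cons(p(p(f(cons(cons(b, a), p(b)), cons(a, cons(a, a))))), cons(a, a))):
1. f(cons(cons(b, f(a, b)), f(cons(cons(p(a), a), cons(b, b)), cons(b, cons(a, a)))), cons(p(p(f(cons(cons(b, a), p(b)), cons(a, cons(a, a))))), cons(a, a)))  →  f(cons(cons(b, a), f(cons(cons(p(a), a), cons(b, b)), cons(b, cons(a, a)))), cons(p(p(f(cons(cons(b, a), p(b)), cons(a, cons(a, a))))), cons(a, a)))   [R6 at 1.1.2]
2. f(cons(cons(b, a), f(cons(cons(p(a), a), cons(b, b)), cons(b, cons(a, a)))), cons(p(p(f(cons(cons(b, a), p(b)), cons(a, cons(a, a))))), cons(a, a)))  →  b   [R2 at ε]

yes — NF(t₁) = b, NF(t₂) = b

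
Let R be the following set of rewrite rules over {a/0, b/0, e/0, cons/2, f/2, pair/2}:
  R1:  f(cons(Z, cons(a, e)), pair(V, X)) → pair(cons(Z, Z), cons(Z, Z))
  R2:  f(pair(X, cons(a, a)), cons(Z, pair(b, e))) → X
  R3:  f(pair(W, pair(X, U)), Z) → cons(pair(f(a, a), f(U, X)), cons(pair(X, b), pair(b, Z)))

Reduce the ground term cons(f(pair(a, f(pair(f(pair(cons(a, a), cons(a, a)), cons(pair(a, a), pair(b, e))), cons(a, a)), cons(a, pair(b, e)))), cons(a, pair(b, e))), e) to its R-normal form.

1. cons(f(pair(a, f(pair(f(pair(cons(a, a), cons(a, a)), cons(pair(a, a), pair(b, e))), cons(a, a)), cons(a, pair(b, e)))), cons(a, pair(b, e))), e)  →  cons(f(pair(a, f(pair(cons(a, a), cons(a, a)), cons(pair(a, a), pair(b, e)))), cons(a, pair(b, e))), e)   [R2 at 1.1.2]
2. cons(f(pair(a, f(pair(cons(a, a), cons(a, a)), cons(pair(a, a), pair(b, e)))), cons(a, pair(b, e))), e)  →  cons(f(pair(a, cons(a, a)), cons(a, pair(b, e))), e)   [R2 at 1.1.2]
3. cons(f(pair(a, cons(a, a)), cons(a, pair(b, e))), e)  →  cons(a, e)   [R2 at 1]

cons(a, e)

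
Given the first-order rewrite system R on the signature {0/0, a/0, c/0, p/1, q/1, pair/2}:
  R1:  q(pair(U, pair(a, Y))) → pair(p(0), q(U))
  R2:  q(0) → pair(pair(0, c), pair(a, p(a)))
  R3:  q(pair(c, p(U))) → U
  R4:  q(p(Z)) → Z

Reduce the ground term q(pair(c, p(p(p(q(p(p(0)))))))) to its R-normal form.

1. q(pair(c, p(p(p(q(p(p(0))))))))  →  p(p(q(p(p(0)))))   [R3 at ε]
2. p(p(q(p(p(0)))))  →  p(p(p(0)))   [R4 at 1.1]

p(p(p(0)))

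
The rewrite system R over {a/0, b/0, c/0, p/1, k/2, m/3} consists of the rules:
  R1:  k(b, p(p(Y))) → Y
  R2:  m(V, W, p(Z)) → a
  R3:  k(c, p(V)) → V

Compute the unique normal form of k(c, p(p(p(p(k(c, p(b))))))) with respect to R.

1. k(c, p(p(p(p(k(c, p(b)))))))  →  p(p(p(k(c, p(b)))))   [R3 at ε]
2. p(p(p(k(c, p(b)))))  →  p(p(p(b)))   [R3 at 1.1.1]

p(p(p(b)))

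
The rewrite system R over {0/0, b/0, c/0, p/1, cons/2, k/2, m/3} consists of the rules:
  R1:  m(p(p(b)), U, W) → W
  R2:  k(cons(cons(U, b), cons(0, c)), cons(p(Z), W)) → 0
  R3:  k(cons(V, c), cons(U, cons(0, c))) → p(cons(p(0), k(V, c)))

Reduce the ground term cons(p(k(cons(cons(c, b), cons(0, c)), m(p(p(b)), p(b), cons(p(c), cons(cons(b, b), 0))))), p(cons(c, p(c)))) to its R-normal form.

cons(p(0), p(cons(c, p(c))))

1. cons(p(k(cons(cons(c, b), cons(0, c)), m(p(p(b)), p(b), cons(p(c), cons(cons(b, b), 0))))), p(cons(c, p(c))))  →  cons(p(k(cons(cons(c, b), cons(0, c)), cons(p(c), cons(cons(b, b), 0)))), p(cons(c, p(c))))   [R1 at 1.1.2]
2. cons(p(k(cons(cons(c, b), cons(0, c)), cons(p(c), cons(cons(b, b), 0)))), p(cons(c, p(c))))  →  cons(p(0), p(cons(c, p(c))))   [R2 at 1.1]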